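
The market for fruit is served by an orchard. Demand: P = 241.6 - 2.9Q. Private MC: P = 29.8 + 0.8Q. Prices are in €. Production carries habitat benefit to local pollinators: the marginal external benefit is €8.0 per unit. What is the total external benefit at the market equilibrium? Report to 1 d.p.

Market equilibrium (private): 29.8 + 0.8Q = 241.6 - 2.9Q → Q_m = 57.2432.
Total external benefit = MEB × Q_m = 8.0 × 57.2432 = 457.9456.

€457.9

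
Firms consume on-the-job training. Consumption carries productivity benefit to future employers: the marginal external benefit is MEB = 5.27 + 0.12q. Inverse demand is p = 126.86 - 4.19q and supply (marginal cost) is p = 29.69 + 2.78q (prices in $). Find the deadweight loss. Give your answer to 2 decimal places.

Market equilibrium (private): 29.69 + 2.78q = 126.86 - 4.19q → q_m = 13.9412.
Social marginal benefit = demand + MEB = 132.13 - 4.07q.
Set SMB = MC: 132.13 - 4.07q = 29.69 + 2.78q → q* = 14.9547.
Height of the DWL triangle at q_m is SMB(q_m) − MC(q_m) = MEB(q_m) = 6.9429.
DWL = ½ × 1.0135 × 6.9429 = 3.5183.

DWL = $3.52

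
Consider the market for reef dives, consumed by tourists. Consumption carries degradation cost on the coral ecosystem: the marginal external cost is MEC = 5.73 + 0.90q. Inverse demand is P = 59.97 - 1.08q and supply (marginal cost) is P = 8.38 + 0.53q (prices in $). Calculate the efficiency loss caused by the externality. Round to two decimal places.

DWL = $238.05

Market equilibrium (private): 8.38 + 0.53q = 59.97 - 1.08q → q_m = 32.0435.
Social marginal benefit = demand − MEC = 54.24 - 1.98q.
Set SMB = MC: 54.24 - 1.98q = 8.38 + 0.53q → q* = 18.2709.
Between q* and q_m the wedge MC − SMB runs linearly from 0 to MEC(q_m), so the loss is a triangle.
DWL = ½ × 13.7726 × 34.5691 = 238.0532.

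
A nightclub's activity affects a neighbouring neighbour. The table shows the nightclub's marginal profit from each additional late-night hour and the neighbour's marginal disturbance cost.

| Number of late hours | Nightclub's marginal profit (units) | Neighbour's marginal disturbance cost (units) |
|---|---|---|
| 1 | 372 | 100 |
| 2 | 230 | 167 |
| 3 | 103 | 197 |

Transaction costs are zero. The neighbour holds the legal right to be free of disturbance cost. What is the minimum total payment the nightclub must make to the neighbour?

Efficient level: marginal profit ≥ marginal disturbance cost through level 2, so k* = 2.
With the neighbour holding the right, the nightclub must at least compensate total damage at k*: 100 + 167 = 267.

267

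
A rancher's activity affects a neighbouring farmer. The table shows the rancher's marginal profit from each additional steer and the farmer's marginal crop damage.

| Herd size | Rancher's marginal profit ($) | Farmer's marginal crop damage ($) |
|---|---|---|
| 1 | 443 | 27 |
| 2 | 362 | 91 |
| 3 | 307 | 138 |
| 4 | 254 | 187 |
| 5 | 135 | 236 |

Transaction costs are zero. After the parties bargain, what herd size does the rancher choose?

Bargaining reaches the level where marginal profit last exceeds marginal crop damage.
That holds through level 4 (254 ≥ 187) but not at 5 (135 < 236).

4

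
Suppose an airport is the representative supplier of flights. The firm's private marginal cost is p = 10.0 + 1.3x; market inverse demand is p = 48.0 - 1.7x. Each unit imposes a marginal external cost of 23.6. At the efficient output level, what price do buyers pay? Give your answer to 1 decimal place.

Social marginal cost = private MC + MEC = 33.6 + 1.3x.
Set SMC = demand: 33.6 + 1.3x = 48.0 - 1.7x → x* = 4.8000.
Consumer price on the demand curve at x*: 48.0 − 1.7×4.8000 = 39.8400.

P = 39.8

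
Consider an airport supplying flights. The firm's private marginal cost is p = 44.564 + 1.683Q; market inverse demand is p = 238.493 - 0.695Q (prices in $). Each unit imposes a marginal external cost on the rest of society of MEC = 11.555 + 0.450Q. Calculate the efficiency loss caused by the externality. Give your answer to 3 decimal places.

Market equilibrium (private): 44.564 + 1.683Q = 238.493 - 0.695Q → Q_m = 81.5513.
Social marginal cost = private MC + MEC = 56.119 + 2.133Q.
Set SMC = demand: 56.119 + 2.133Q = 238.493 - 0.695Q → Q* = 64.4887.
Between Q* and Q_m the wedge SMC − demand runs linearly from 0 to MEC(Q_m), so the loss is a triangle.
DWL = ½ × 17.0626 × 48.2531 = 411.6617.

DWL = $411.662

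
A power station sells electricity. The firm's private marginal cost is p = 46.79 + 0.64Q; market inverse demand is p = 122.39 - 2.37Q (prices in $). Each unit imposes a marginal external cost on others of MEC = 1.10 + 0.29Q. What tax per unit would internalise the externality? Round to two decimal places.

Social marginal cost = private MC + MEC = 47.89 + 0.93Q.
Set SMC = demand: 47.89 + 0.93Q = 122.39 - 2.37Q → Q* = 22.5758.
The Pigouvian tax equals MEC at Q*: 1.10 + 0.29×22.5758 = 7.6470.

tax = $7.65 per unit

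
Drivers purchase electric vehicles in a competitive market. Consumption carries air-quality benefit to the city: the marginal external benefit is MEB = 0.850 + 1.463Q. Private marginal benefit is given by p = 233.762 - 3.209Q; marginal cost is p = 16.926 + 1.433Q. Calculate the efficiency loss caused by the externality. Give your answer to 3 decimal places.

DWL = 752.935

Market equilibrium (private): 16.926 + 1.433Q = 233.762 - 3.209Q → Q_m = 46.7118.
Social marginal benefit = demand + MEB = 234.612 - 1.746Q.
Set SMB = MC: 234.612 - 1.746Q = 16.926 + 1.433Q → Q* = 68.4763.
Between Q* and Q_m the wedge SMB − MC runs linearly from 0 to MEB(Q_m), so the loss is a triangle.
DWL = ½ × 21.7645 × 69.1893 = 752.9353.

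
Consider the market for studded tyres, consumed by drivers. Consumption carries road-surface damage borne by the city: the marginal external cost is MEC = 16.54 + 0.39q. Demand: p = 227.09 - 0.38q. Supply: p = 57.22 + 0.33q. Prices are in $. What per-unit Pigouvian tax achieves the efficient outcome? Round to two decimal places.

tax = $70.90 per unit

Social marginal benefit = demand − MEC = 210.55 - 0.77q.
Set SMB = MC: 210.55 - 0.77q = 57.22 + 0.33q → q* = 139.3909.
The Pigouvian tax equals MEC at q*: 16.54 + 0.39×139.3909 = 70.9025.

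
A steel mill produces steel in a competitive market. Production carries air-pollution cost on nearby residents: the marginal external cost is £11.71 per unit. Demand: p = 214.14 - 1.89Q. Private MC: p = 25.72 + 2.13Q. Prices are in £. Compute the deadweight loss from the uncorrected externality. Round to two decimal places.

DWL = £17.06

Market equilibrium (private): 25.72 + 2.13Q = 214.14 - 1.89Q → Q_m = 46.8706.
Social marginal cost = private MC + MEC = 37.43 + 2.13Q.
Set SMC = demand: 37.43 + 2.13Q = 214.14 - 1.89Q → Q* = 43.9577.
The loss is the area between SMC and demand from Q* to Q_m; with linear curves that's a triangle of height MEC(Q_m).
DWL = ½ × 2.9129 × 11.7100 = 17.0550.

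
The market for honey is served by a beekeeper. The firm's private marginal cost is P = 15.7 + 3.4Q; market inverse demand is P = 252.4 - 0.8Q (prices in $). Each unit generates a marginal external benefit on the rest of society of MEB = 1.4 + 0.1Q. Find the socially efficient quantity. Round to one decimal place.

Q* = 58.1

Social marginal cost = private MC − MEB = 14.3 + 3.3Q.
Set SMC = demand: 14.3 + 3.3Q = 252.4 - 0.8Q → Q* = 58.0732.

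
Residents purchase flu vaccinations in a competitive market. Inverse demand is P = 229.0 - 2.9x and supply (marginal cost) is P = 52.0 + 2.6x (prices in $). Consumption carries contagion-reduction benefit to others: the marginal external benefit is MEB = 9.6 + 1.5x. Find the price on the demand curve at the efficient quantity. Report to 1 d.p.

P = $93.7

Social marginal benefit = demand + MEB = 238.6 - 1.4x.
Set SMB = MC: 238.6 - 1.4x = 52.0 + 2.6x → x* = 46.6500.
Consumer price on the demand curve at x*: 229.0 − 2.9×46.6500 = 93.7150.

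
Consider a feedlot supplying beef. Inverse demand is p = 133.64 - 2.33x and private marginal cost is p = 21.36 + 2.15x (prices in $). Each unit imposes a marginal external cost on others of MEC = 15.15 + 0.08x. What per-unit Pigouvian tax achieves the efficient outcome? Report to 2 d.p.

tax = $16.85 per unit

Social marginal cost = private MC + MEC = 36.51 + 2.23x.
Set SMC = demand: 36.51 + 2.23x = 133.64 - 2.33x → x* = 21.3004.
The Pigouvian tax equals MEC at x*: 15.15 + 0.08×21.3004 = 16.8540.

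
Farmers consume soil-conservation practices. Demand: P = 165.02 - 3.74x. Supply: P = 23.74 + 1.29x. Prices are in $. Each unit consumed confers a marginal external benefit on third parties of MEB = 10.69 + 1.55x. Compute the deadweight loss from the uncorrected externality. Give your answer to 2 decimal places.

DWL = $422.47

Market equilibrium (private): 23.74 + 1.29x = 165.02 - 3.74x → x_m = 28.0875.
Social marginal benefit = demand + MEB = 175.71 - 2.19x.
Set SMB = MC: 175.71 - 2.19x = 23.74 + 1.29x → x* = 43.6695.
Between x* and x_m the wedge SMB − MC runs linearly from 0 to MEB(x_m), so the loss is a triangle.
DWL = ½ × 15.5820 × 54.2256 = 422.4716.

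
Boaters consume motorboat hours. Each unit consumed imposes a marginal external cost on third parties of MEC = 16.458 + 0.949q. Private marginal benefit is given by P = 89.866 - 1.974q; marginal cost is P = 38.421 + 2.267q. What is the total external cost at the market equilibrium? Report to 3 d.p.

269.463

Market equilibrium (private): 38.421 + 2.267q = 89.866 - 1.974q → q_m = 12.1304.
Total external cost = ∫₀^{q_m} (16.458 + 0.949q) dq = 16.458×12.1304 + ½×0.949×12.1304² = 269.4632.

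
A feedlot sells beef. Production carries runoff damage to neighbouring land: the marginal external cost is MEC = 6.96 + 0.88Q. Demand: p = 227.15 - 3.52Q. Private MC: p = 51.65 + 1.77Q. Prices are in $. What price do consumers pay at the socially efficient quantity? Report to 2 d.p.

Social marginal cost = private MC + MEC = 58.61 + 2.65Q.
Set SMC = demand: 58.61 + 2.65Q = 227.15 - 3.52Q → Q* = 27.3160.
Consumer price on the demand curve at Q*: 227.15 − 3.52×27.3160 = 130.9977.

P = $131.00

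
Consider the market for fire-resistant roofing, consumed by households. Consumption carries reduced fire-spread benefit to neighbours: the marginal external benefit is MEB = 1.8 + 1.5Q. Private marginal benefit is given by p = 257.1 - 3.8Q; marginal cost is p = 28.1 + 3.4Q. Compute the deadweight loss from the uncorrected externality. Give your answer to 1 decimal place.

Market equilibrium (private): 28.1 + 3.4Q = 257.1 - 3.8Q → Q_m = 31.8056.
Social marginal benefit = demand + MEB = 258.9 - 2.3Q.
Set SMB = MC: 258.9 - 2.3Q = 28.1 + 3.4Q → Q* = 40.4912.
Height of the DWL triangle at Q_m is SMB(Q_m) − MC(Q_m) = MEB(Q_m) = 49.5083.
DWL = ½ × 8.6856 × 49.5083 = 215.0046.

DWL = 215.0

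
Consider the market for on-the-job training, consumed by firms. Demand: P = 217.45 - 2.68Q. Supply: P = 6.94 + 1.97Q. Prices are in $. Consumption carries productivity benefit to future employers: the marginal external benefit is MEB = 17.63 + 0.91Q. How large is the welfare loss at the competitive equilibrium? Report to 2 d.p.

Market equilibrium (private): 6.94 + 1.97Q = 217.45 - 2.68Q → Q_m = 45.2710.
Social marginal benefit = demand + MEB = 235.08 - 1.77Q.
Set SMB = MC: 235.08 - 1.77Q = 6.94 + 1.97Q → Q* = 61.0000.
Between Q* and Q_m the wedge SMB − MC runs linearly from 0 to MEB(Q_m), so the loss is a triangle.
DWL = ½ × 15.7290 × 58.8266 = 462.6418.

DWL = $462.64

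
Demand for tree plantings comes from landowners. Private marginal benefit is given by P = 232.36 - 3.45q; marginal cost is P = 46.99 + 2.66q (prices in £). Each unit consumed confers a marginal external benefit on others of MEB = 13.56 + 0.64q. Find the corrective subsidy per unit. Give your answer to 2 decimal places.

subsidy = £36.84 per unit

Social marginal benefit = demand + MEB = 245.92 - 2.81q.
Set SMB = MC: 245.92 - 2.81q = 46.99 + 2.66q → q* = 36.3675.
The Pigouvian subsidy equals MEB at q*: 13.56 + 0.64×36.3675 = 36.8352.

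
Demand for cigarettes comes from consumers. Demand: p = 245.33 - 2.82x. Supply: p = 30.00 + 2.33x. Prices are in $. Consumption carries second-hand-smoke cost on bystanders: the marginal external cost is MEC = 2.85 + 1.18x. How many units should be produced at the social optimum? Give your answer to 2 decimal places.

x* = 33.57

Social marginal benefit = demand − MEC = 242.48 - 4.00x.
Set SMB = MC: 242.48 - 4.00x = 30.00 + 2.33x → x* = 33.5671.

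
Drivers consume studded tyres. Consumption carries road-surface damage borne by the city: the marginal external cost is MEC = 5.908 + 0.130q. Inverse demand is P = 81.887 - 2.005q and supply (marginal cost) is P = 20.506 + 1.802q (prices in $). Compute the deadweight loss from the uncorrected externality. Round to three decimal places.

Market equilibrium (private): 20.506 + 1.802q = 81.887 - 2.005q → q_m = 16.1232.
Social marginal benefit = demand − MEC = 75.979 - 2.135q.
Set SMB = MC: 75.979 - 2.135q = 20.506 + 1.802q → q* = 14.0902.
The loss is the area between SMB and MC from q* to q_m; with linear curves that's a triangle of height MEC(q_m).
DWL = ½ × 2.0330 × 8.0040 = 8.1361.

DWL = $8.136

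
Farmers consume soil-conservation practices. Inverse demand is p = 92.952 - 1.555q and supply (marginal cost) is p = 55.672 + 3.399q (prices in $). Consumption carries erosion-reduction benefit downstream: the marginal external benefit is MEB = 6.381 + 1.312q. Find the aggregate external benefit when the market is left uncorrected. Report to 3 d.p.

Market equilibrium (private): 55.672 + 3.399q = 92.952 - 1.555q → q_m = 7.5252.
Total external benefit = ∫₀^{q_m} (6.381 + 1.312q) dq = 6.381×7.5252 + ½×1.312×7.5252² = 85.1667.

$85.167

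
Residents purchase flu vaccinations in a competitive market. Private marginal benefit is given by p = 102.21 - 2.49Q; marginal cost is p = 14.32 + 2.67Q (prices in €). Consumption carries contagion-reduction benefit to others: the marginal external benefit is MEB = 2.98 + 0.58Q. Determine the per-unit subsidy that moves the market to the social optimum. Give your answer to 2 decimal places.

subsidy = €14.49 per unit

Social marginal benefit = demand + MEB = 105.19 - 1.91Q.
Set SMB = MC: 105.19 - 1.91Q = 14.32 + 2.67Q → Q* = 19.8406.
The Pigouvian subsidy equals MEB at Q*: 2.98 + 0.58×19.8406 = 14.4875.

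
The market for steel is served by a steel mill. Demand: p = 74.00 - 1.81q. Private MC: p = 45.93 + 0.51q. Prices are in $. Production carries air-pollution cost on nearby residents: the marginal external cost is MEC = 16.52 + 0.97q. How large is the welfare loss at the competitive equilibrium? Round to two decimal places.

Market equilibrium (private): 45.93 + 0.51q = 74.00 - 1.81q → q_m = 12.0991.
Social marginal cost = private MC + MEC = 62.45 + 1.48q.
Set SMC = demand: 62.45 + 1.48q = 74.00 - 1.81q → q* = 3.5106.
The welfare-loss triangle has base |q_m − q*| and height MEC(q_m) (the vertical gap between SMC and demand is zero at q* and MEC at q_m).
DWL = ½ × 8.5885 × 28.2562 = 121.3392.

DWL = $121.34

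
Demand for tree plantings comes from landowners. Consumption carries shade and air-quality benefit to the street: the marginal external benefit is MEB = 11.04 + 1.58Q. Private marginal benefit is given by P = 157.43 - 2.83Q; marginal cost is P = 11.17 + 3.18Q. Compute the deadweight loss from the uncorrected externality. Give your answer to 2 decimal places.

Market equilibrium (private): 11.17 + 3.18Q = 157.43 - 2.83Q → Q_m = 24.3361.
Social marginal benefit = demand + MEB = 168.47 - 1.25Q.
Set SMB = MC: 168.47 - 1.25Q = 11.17 + 3.18Q → Q* = 35.5079.
The welfare-loss triangle has base |Q_m − Q*| and height MEB(Q_m) (the vertical gap between SMB and MC is zero at Q* and MEB at Q_m).
DWL = ½ × 11.1718 × 49.4910 = 276.4518.

DWL = 276.45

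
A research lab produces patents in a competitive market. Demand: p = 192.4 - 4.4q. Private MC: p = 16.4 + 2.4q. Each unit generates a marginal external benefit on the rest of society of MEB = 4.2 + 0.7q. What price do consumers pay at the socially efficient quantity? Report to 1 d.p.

P = 62.4

Social marginal cost = private MC − MEB = 12.2 + 1.7q.
Set SMC = demand: 12.2 + 1.7q = 192.4 - 4.4q → q* = 29.5410.
Consumer price on the demand curve at q*: 192.4 − 4.4×29.5410 = 62.4196.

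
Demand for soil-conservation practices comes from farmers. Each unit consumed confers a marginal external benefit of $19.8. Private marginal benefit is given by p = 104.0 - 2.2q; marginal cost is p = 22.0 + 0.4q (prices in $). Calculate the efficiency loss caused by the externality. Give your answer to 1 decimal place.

DWL = $75.4

Market equilibrium (private): 22.0 + 0.4q = 104.0 - 2.2q → q_m = 31.5385.
Social marginal benefit = demand + MEB = 123.8 - 2.2q.
Set SMB = MC: 123.8 - 2.2q = 22.0 + 0.4q → q* = 39.1538.
The welfare-loss triangle has base |q_m − q*| and height MEB(q_m) (the vertical gap between SMB and MC is zero at q* and MEB at q_m).
DWL = ½ × 7.6153 × 19.8000 = 75.3915.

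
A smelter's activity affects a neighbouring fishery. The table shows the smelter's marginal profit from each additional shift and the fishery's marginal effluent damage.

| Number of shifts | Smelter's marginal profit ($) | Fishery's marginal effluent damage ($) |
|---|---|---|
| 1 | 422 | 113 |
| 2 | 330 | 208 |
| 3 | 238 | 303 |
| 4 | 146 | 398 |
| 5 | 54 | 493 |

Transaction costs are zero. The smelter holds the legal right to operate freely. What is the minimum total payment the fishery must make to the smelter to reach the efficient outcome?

Left alone the smelter would choose level 5 (marginal profit stays positive).
Efficient level: k* = 2 (marginal profit ≥ marginal effluent damage through 2).
The fishery must at least cover the smelter's forgone profit from cutting 5→2: 238 + 146 + 54 = 438.

$438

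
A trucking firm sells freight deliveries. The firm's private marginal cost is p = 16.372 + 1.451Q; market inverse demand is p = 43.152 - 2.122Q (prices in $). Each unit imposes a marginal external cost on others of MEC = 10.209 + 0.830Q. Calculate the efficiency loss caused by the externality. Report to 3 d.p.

Market equilibrium (private): 16.372 + 1.451Q = 43.152 - 2.122Q → Q_m = 7.4951.
Social marginal cost = private MC + MEC = 26.581 + 2.281Q.
Set SMC = demand: 26.581 + 2.281Q = 43.152 - 2.122Q → Q* = 3.7636.
The loss is the area between SMC and demand from Q* to Q_m; with linear curves that's a triangle of height MEC(Q_m).
DWL = ½ × 3.7315 × 16.4299 = 30.6541.

DWL = $30.654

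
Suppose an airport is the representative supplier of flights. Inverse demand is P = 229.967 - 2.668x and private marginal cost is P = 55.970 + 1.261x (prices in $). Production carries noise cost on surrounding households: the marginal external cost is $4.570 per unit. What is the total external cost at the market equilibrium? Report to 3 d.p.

$202.384

Market equilibrium (private): 55.970 + 1.261x = 229.967 - 2.668x → x_m = 44.2853.
Total external cost = MEC × x_m = 4.570 × 44.2853 = 202.3838.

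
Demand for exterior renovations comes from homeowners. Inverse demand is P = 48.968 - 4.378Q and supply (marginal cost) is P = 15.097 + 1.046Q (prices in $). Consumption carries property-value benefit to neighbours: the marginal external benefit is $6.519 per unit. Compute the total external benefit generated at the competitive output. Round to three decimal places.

$40.709

Market equilibrium (private): 15.097 + 1.046Q = 48.968 - 4.378Q → Q_m = 6.2447.
Total external benefit = MEB × Q_m = 6.519 × 6.2447 = 40.7092.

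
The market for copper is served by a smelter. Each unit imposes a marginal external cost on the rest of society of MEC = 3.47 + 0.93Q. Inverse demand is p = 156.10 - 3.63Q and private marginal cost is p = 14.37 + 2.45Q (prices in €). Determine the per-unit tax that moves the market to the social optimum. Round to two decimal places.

Social marginal cost = private MC + MEC = 17.84 + 3.38Q.
Set SMC = demand: 17.84 + 3.38Q = 156.10 - 3.63Q → Q* = 19.7233.
The Pigouvian tax equals MEC at Q*: 3.47 + 0.93×19.7233 = 21.8127.

tax = €21.81 per unit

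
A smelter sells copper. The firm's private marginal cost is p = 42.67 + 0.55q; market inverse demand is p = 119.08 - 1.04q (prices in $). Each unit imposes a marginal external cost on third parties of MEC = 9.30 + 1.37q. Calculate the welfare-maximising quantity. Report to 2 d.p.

Social marginal cost = private MC + MEC = 51.97 + 1.92q.
Set SMC = demand: 51.97 + 1.92q = 119.08 - 1.04q → q* = 22.6723.

q* = 22.67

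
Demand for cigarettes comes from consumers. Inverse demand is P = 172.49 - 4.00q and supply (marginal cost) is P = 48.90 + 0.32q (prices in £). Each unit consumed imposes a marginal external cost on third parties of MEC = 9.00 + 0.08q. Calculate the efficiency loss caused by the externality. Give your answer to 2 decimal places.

Market equilibrium (private): 48.90 + 0.32q = 172.49 - 4.00q → q_m = 28.6088.
Social marginal benefit = demand − MEC = 163.49 - 4.08q.
Set SMB = MC: 163.49 - 4.08q = 48.90 + 0.32q → q* = 26.0432.
The welfare-loss triangle has base |q_m − q*| and height MEC(q_m) (the vertical gap between SMB and MC is zero at q* and MEC at q_m).
DWL = ½ × 2.5656 × 11.2887 = 14.4811.

DWL = £14.48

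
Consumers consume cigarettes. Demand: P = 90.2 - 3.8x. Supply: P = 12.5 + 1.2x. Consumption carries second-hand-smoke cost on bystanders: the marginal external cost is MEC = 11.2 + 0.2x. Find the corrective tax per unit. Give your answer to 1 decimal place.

tax = 13.8 per unit

Social marginal benefit = demand − MEC = 79.0 - 4.0x.
Set SMB = MC: 79.0 - 4.0x = 12.5 + 1.2x → x* = 12.7885.
The Pigouvian tax equals MEC at x*: 11.2 + 0.2×12.7885 = 13.7577.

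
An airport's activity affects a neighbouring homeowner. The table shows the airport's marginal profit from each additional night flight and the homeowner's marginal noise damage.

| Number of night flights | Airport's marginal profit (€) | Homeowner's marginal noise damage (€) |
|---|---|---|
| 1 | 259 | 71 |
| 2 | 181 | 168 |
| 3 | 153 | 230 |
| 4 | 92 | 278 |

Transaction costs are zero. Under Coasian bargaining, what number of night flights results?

Bargaining reaches the level where marginal profit last exceeds marginal noise damage.
That holds through level 2 (181 ≥ 168) but not at 3 (153 < 230).

2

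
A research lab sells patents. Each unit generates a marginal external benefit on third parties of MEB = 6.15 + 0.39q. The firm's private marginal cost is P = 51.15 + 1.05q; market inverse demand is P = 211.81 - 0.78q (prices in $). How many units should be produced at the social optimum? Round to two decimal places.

Social marginal cost = private MC − MEB = 45.00 + 0.66q.
Set SMC = demand: 45.00 + 0.66q = 211.81 - 0.78q → q* = 115.8403.

q* = 115.84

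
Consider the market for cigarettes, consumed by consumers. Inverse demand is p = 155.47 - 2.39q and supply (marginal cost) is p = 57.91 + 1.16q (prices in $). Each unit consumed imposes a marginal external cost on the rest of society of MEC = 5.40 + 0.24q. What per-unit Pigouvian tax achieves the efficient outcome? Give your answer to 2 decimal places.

Social marginal benefit = demand − MEC = 150.07 - 2.63q.
Set SMB = MC: 150.07 - 2.63q = 57.91 + 1.16q → q* = 24.3166.
The Pigouvian tax equals MEC at q*: 5.40 + 0.24×24.3166 = 11.2360.

tax = $11.24 per unit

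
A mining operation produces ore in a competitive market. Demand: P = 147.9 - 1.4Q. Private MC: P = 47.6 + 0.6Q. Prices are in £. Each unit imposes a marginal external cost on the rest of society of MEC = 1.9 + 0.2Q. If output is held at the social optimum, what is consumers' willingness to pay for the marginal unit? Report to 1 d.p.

P = £85.3

Social marginal cost = private MC + MEC = 49.5 + 0.8Q.
Set SMC = demand: 49.5 + 0.8Q = 147.9 - 1.4Q → Q* = 44.7273.
Consumer price on the demand curve at Q*: 147.9 − 1.4×44.7273 = 85.2818.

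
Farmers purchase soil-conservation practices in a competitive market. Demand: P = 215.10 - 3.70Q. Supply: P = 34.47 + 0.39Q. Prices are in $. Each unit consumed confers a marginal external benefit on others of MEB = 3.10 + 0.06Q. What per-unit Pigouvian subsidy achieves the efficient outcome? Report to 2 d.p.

Social marginal benefit = demand + MEB = 218.20 - 3.64Q.
Set SMB = MC: 218.20 - 3.64Q = 34.47 + 0.39Q → Q* = 45.5906.
The Pigouvian subsidy equals MEB at Q*: 3.10 + 0.06×45.5906 = 5.8354.

subsidy = $5.84 per unit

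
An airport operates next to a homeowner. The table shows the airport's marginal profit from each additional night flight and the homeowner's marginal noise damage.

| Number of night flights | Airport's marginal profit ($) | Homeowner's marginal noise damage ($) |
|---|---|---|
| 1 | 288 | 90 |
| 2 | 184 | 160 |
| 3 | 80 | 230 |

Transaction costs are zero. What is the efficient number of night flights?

2

Bargaining reaches the level where marginal profit last exceeds marginal noise damage.
That holds through level 2 (184 ≥ 160) but not at 3 (80 < 230).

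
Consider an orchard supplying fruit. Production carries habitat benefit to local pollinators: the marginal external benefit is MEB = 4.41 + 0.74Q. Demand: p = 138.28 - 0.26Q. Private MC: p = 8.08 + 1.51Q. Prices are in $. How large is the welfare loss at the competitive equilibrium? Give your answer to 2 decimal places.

Market equilibrium (private): 8.08 + 1.51Q = 138.28 - 0.26Q → Q_m = 73.5593.
Social marginal cost = private MC − MEB = 3.67 + 0.77Q.
Set SMC = demand: 3.67 + 0.77Q = 138.28 - 0.26Q → Q* = 130.6893.
Height of the DWL triangle at Q_m is demand(Q_m) − SMC(Q_m) = MEB(Q_m) = 58.8439.
DWL = ½ × 57.1300 × 58.8439 = 1680.8760.

DWL = $1680.88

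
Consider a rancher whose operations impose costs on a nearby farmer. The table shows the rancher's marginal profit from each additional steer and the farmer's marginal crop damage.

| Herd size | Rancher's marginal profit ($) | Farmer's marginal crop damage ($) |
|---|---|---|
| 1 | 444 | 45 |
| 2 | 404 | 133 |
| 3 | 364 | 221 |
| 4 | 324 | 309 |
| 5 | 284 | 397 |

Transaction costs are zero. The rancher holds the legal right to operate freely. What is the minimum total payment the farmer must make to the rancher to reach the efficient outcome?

$284

Left alone the rancher would choose level 5 (marginal profit stays positive).
Efficient level: k* = 4 (marginal profit ≥ marginal crop damage through 4).
The farmer must at least cover the rancher's forgone profit from cutting 5→4: 284 = 284.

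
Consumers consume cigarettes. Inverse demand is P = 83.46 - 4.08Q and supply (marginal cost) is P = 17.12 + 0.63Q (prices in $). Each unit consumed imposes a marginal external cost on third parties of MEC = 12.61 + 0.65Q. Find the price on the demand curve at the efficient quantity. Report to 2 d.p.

Social marginal benefit = demand − MEC = 70.85 - 4.73Q.
Set SMB = MC: 70.85 - 4.73Q = 17.12 + 0.63Q → Q* = 10.0243.
Consumer price on the demand curve at Q*: 83.46 − 4.08×10.0243 = 42.5609.

P = $42.56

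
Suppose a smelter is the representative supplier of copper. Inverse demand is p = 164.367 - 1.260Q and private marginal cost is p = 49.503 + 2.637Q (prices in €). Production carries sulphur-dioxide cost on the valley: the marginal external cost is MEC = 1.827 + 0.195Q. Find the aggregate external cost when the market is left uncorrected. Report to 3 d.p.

Market equilibrium (private): 49.503 + 2.637Q = 164.367 - 1.260Q → Q_m = 29.4750.
Total external cost = ∫₀^{Q_m} (1.827 + 0.195Q) dQ = 1.827×29.4750 + ½×0.195×29.4750² = 138.5564.

€138.556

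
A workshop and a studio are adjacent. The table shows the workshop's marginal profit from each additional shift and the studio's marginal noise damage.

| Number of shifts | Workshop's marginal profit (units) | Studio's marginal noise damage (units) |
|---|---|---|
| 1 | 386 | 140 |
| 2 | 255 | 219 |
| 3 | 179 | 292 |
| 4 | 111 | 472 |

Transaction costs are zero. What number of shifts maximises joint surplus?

2

Bargaining reaches the level where marginal profit last exceeds marginal noise damage.
That holds through level 2 (255 ≥ 219) but not at 3 (179 < 292).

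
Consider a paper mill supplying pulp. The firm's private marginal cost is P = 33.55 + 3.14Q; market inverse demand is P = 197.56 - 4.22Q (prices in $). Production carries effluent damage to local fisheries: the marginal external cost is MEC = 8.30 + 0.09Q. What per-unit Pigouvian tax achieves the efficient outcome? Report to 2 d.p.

Social marginal cost = private MC + MEC = 41.85 + 3.23Q.
Set SMC = demand: 41.85 + 3.23Q = 197.56 - 4.22Q → Q* = 20.9007.
The Pigouvian tax equals MEC at Q*: 8.30 + 0.09×20.9007 = 10.1811.

tax = $10.18 per unit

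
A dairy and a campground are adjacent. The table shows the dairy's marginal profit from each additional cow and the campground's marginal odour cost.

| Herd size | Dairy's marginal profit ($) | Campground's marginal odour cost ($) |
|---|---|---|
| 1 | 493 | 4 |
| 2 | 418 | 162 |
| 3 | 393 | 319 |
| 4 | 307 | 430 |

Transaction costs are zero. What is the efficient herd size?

3

Bargaining reaches the level where marginal profit last exceeds marginal odour cost.
That holds through level 3 (393 ≥ 319) but not at 4 (307 < 430).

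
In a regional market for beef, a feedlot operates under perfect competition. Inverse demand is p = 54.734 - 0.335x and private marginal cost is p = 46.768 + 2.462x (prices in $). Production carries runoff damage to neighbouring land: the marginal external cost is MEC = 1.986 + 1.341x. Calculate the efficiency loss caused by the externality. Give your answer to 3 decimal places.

DWL = $4.072

Market equilibrium (private): 46.768 + 2.462x = 54.734 - 0.335x → x_m = 2.8481.
Social marginal cost = private MC + MEC = 48.754 + 3.803x.
Set SMC = demand: 48.754 + 3.803x = 54.734 - 0.335x → x* = 1.4451.
The loss is the area between SMC and demand from x* to x_m; with linear curves that's a triangle of height MEC(x_m).
DWL = ½ × 1.4030 × 5.8052 = 4.0723.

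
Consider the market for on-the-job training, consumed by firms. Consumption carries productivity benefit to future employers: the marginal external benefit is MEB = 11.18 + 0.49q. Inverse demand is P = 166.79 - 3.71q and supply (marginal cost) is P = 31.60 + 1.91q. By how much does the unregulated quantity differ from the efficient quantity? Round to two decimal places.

4.48 units

Market equilibrium (private): 31.60 + 1.91q = 166.79 - 3.71q → q_m = 24.0552.
Social marginal benefit = demand + MEB = 177.97 - 3.22q.
Set SMB = MC: 177.97 - 3.22q = 31.60 + 1.91q → q* = 28.5322.
Gap = |24.0552 − 28.5322| = 4.4770.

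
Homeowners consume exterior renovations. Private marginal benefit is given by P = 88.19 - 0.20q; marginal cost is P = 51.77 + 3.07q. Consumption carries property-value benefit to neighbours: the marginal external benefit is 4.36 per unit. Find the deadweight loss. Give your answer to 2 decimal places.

Market equilibrium (private): 51.77 + 3.07q = 88.19 - 0.20q → q_m = 11.1376.
Social marginal benefit = demand + MEB = 92.55 - 0.20q.
Set SMB = MC: 92.55 - 0.20q = 51.77 + 3.07q → q* = 12.4709.
Between q* and q_m the wedge SMB − MC runs linearly from 0 to MEB(q_m), so the loss is a triangle.
DWL = ½ × 1.3333 × 4.3600 = 2.9066.

DWL = 2.91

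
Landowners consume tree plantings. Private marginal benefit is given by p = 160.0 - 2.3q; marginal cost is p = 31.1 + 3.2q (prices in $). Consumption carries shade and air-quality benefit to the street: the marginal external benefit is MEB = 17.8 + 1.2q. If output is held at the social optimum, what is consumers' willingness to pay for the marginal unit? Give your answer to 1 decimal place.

Social marginal benefit = demand + MEB = 177.8 - 1.1q.
Set SMB = MC: 177.8 - 1.1q = 31.1 + 3.2q → q* = 34.1163.
Consumer price on the demand curve at q*: 160.0 − 2.3×34.1163 = 81.5325.

P = $81.5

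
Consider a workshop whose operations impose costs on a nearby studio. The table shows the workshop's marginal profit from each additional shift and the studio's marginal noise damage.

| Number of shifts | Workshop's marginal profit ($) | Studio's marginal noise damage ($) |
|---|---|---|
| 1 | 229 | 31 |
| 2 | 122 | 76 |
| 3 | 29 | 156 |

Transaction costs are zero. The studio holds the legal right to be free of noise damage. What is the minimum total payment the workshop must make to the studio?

Efficient level: marginal profit ≥ marginal noise damage through level 2, so k* = 2.
With the studio holding the right, the workshop must at least compensate total damage at k*: 31 + 76 = 107.

$107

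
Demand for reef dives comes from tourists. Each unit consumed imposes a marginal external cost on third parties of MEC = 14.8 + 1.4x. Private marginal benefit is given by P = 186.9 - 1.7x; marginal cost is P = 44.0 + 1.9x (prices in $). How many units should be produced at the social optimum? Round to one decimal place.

Social marginal benefit = demand − MEC = 172.1 - 3.1x.
Set SMB = MC: 172.1 - 3.1x = 44.0 + 1.9x → x* = 25.6200.

x* = 25.6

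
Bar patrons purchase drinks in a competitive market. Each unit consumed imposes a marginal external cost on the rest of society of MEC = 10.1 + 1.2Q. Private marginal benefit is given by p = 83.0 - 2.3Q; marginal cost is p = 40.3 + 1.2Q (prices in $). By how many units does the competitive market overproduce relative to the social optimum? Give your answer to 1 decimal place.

Market equilibrium (private): 40.3 + 1.2Q = 83.0 - 2.3Q → Q_m = 12.2000.
Social marginal benefit = demand − MEC = 72.9 - 3.5Q.
Set SMB = MC: 72.9 - 3.5Q = 40.3 + 1.2Q → Q* = 6.9362.
Gap = |12.2000 − 6.9362| = 5.2638.

5.3 units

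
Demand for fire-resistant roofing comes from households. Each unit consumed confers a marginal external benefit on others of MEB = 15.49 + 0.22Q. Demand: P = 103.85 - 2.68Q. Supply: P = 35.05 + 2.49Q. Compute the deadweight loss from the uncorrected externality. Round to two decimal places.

DWL = 34.26

Market equilibrium (private): 35.05 + 2.49Q = 103.85 - 2.68Q → Q_m = 13.3075.
Social marginal benefit = demand + MEB = 119.34 - 2.46Q.
Set SMB = MC: 119.34 - 2.46Q = 35.05 + 2.49Q → Q* = 17.0283.
The loss is the area between SMB and MC from Q* to Q_m; with linear curves that's a triangle of height MEB(Q_m).
DWL = ½ × 3.7208 × 18.4177 = 34.2643.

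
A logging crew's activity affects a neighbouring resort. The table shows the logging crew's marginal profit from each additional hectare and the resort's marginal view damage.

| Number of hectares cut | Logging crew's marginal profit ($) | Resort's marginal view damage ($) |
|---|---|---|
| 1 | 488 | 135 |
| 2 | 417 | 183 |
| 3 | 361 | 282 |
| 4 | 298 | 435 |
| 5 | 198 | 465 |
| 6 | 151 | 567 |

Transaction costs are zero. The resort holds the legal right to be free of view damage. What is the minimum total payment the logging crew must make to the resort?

$600

Efficient level: marginal profit ≥ marginal view damage through level 3, so k* = 3.
With the resort holding the right, the logging crew must at least compensate total damage at k*: 135 + 183 + 282 = 600.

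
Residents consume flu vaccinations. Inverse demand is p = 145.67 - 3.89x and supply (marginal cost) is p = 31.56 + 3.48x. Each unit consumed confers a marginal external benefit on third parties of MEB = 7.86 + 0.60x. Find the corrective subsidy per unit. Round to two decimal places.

subsidy = 18.67 per unit

Social marginal benefit = demand + MEB = 153.53 - 3.29x.
Set SMB = MC: 153.53 - 3.29x = 31.56 + 3.48x → x* = 18.0162.
The Pigouvian subsidy equals MEB at x*: 7.86 + 0.60×18.0162 = 18.6697.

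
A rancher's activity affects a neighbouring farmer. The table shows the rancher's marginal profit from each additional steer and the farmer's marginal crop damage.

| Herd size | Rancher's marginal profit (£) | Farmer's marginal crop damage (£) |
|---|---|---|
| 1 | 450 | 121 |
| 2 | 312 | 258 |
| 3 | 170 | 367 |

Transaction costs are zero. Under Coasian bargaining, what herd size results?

Bargaining reaches the level where marginal profit last exceeds marginal crop damage.
That holds through level 2 (312 ≥ 258) but not at 3 (170 < 367).

2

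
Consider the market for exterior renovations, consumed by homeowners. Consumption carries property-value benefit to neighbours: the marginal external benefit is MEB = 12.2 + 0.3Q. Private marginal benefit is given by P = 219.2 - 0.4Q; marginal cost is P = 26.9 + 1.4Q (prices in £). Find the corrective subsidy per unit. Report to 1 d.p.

Social marginal benefit = demand + MEB = 231.4 - 0.1Q.
Set SMB = MC: 231.4 - 0.1Q = 26.9 + 1.4Q → Q* = 136.3333.
The Pigouvian subsidy equals MEB at Q*: 12.2 + 0.3×136.3333 = 53.1000.

subsidy = £53.1 per unit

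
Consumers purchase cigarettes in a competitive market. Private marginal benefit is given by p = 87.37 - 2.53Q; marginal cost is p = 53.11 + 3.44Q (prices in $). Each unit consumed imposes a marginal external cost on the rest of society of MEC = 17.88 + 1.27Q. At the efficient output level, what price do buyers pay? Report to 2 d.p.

P = $81.65

Social marginal benefit = demand − MEC = 69.49 - 3.80Q.
Set SMB = MC: 69.49 - 3.80Q = 53.11 + 3.44Q → Q* = 2.2624.
Consumer price on the demand curve at Q*: 87.37 − 2.53×2.2624 = 81.6461.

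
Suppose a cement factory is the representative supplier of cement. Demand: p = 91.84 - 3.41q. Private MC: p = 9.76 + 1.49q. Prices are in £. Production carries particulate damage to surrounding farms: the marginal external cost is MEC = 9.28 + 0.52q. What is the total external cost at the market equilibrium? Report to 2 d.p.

Market equilibrium (private): 9.76 + 1.49q = 91.84 - 3.41q → q_m = 16.7510.
Total external cost = ∫₀^{q_m} (9.28 + 0.52q) dq = 9.28×16.7510 + ½×0.52×16.7510² = 228.4042.

£228.40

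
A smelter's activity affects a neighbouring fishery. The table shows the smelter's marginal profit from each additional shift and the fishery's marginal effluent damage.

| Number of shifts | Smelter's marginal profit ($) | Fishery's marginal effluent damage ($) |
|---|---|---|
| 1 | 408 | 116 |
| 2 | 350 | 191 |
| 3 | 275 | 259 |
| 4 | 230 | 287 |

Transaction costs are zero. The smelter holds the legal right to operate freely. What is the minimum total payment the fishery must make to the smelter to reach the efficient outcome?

Left alone the smelter would choose level 4 (marginal profit stays positive).
Efficient level: k* = 3 (marginal profit ≥ marginal effluent damage through 3).
The fishery must at least cover the smelter's forgone profit from cutting 4→3: 230 = 230.

$230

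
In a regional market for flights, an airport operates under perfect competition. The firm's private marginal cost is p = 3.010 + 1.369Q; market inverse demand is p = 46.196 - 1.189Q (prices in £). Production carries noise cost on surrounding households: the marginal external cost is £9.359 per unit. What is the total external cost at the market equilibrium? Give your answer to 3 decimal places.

£158.005

Market equilibrium (private): 3.010 + 1.369Q = 46.196 - 1.189Q → Q_m = 16.8827.
Total external cost = MEC × Q_m = 9.359 × 16.8827 = 158.0052.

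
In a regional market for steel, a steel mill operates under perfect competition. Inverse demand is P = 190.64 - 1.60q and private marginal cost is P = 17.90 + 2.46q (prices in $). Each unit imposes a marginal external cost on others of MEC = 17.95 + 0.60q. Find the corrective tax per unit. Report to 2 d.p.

tax = $37.88 per unit

Social marginal cost = private MC + MEC = 35.85 + 3.06q.
Set SMC = demand: 35.85 + 3.06q = 190.64 - 1.60q → q* = 33.2167.
The Pigouvian tax equals MEC at q*: 17.95 + 0.60×33.2167 = 37.8800.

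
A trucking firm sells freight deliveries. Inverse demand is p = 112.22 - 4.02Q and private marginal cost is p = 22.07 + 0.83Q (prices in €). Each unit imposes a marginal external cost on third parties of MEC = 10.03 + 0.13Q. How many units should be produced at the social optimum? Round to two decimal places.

Social marginal cost = private MC + MEC = 32.10 + 0.96Q.
Set SMC = demand: 32.10 + 0.96Q = 112.22 - 4.02Q → Q* = 16.0884.

Q* = 16.09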